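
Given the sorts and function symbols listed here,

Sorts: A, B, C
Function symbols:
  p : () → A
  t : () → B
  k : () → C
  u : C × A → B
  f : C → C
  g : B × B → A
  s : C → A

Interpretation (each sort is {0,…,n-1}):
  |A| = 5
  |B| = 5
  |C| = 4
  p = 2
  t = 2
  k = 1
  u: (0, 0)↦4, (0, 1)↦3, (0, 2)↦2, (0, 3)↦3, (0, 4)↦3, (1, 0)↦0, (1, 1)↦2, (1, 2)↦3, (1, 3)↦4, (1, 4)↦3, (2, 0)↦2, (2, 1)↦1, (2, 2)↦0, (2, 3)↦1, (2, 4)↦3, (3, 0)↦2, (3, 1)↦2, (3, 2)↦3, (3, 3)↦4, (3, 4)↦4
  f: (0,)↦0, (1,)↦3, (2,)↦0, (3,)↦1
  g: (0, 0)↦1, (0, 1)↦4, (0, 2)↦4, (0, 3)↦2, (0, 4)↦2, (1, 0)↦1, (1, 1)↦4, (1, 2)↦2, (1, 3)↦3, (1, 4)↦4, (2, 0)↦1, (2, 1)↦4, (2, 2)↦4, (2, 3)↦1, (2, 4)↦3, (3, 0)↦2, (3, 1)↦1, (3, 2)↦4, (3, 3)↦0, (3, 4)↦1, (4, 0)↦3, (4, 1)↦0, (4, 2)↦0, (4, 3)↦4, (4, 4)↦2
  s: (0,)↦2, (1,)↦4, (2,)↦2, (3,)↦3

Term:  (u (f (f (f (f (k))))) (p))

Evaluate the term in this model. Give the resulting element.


value = 3

  k = 1
  (f (k)) = f(1,) = 3
  (f (f (k))) = f(3,) = 1
  (f (f (f (k)))) = f(1,) = 3
  (f (f (f (f (k))))) = f(3,) = 1
  p = 2
  (u (f (f (f (f (k))))) (p)) = u(1, 2) = 3


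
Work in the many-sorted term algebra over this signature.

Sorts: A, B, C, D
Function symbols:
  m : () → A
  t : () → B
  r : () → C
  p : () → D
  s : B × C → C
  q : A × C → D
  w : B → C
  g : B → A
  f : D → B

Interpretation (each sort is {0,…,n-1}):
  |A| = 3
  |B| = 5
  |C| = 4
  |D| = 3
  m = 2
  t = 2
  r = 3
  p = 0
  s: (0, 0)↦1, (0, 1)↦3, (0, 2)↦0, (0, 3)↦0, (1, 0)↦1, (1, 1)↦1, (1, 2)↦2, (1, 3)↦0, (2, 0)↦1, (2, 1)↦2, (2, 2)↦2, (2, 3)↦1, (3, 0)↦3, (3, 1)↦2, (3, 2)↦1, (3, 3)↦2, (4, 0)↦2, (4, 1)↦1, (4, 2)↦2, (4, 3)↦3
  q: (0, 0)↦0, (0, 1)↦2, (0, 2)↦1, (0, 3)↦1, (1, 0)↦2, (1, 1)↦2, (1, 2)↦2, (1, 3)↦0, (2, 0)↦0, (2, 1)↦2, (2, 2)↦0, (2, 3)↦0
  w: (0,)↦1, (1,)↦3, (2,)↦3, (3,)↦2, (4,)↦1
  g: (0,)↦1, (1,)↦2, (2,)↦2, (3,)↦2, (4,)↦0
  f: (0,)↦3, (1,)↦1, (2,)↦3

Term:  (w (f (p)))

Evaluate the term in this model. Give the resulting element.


  p = 0
  (f (p)) = f(0,) = 3
  (w (f (p))) = w(3,) = 2

value = 2


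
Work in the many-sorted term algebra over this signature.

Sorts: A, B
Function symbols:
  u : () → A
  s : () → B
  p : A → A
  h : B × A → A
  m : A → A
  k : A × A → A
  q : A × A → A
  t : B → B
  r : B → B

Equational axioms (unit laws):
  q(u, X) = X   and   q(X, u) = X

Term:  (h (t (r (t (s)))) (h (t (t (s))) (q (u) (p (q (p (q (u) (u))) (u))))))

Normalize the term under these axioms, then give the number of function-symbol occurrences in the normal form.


size = 12

1. (h (t (r (t (s)))) (h (t (t (s))) (q (u) (p (q (p (q (u) (u))) (u))))))  →  (h (t (r (t (s)))) (h (t (t (s))) (p (q (p (q (u) (u))) (u)))))
2. (h (t (r (t (s)))) (h (t (t (s))) (p (q (p (q (u) (u))) (u)))))  →  (h (t (r (t (s)))) (h (t (t (s))) (p (p (q (u) (u))))))
3. (h (t (r (t (s)))) (h (t (t (s))) (p (p (q (u) (u))))))  →  (h (t (r (t (s)))) (h (t (t (s))) (p (p (u)))))
normal form: (h (t (r (t (s)))) (h (t (t (s))) (p (p (u)))))


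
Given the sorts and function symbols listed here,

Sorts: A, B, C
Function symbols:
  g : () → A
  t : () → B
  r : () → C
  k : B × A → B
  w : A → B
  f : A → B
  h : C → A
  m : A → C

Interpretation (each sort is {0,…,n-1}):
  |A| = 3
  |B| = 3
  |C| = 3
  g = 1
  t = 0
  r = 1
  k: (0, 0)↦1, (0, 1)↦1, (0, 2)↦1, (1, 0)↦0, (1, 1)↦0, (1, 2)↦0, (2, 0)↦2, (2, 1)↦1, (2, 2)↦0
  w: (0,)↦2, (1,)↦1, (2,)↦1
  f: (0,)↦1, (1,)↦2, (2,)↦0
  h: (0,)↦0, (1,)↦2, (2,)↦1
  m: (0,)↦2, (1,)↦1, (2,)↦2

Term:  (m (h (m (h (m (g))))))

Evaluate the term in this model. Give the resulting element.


  g = 1
  (m (g)) = m(1,) = 1
  (h (m (g))) = h(1,) = 2
  (m (h (m (g)))) = m(2,) = 2
  (h (m (h (m (g))))) = h(2,) = 1
  (m (h (m (h (m (g)))))) = m(1,) = 1

value = 1


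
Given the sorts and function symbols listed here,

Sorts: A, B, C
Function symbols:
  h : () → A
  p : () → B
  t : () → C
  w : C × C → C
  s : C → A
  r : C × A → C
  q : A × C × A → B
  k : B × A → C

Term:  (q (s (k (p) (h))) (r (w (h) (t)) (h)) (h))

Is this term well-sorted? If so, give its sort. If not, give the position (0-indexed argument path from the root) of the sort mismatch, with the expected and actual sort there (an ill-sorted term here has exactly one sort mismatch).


      (p) : B
      (h) : A
    (k (p) (h)) : C
  (s (k (p) (h))) : A
      (h) : A
      (t) : C
    (w (h) (t)) : ✗ arg 0 at [1, 0, 0] has sort A, expected C
    (h) : A
  (h) : A

ill-sorted at position [1, 0, 0]: expected C, got A


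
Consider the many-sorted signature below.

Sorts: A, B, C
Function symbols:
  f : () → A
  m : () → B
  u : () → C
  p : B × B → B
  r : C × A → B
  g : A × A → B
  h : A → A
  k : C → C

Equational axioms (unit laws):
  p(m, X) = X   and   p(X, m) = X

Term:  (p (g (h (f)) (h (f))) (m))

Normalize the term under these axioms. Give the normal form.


normal form = (g (h (f)) (h (f)))

1. (p (g (h (f)) (h (f))) (m))  →  (g (h (f)) (h (f)))


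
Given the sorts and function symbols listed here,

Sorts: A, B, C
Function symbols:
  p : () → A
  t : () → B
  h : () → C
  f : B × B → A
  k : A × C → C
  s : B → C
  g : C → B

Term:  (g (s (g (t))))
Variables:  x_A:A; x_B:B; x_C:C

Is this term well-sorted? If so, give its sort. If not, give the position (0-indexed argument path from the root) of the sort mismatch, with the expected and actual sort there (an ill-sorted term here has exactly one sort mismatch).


ill-sorted at position [0, 0, 0]: expected C, got B

      (t) : B
    (g (t)) : ✗ arg 0 at [0, 0, 0] has sort B, expected C


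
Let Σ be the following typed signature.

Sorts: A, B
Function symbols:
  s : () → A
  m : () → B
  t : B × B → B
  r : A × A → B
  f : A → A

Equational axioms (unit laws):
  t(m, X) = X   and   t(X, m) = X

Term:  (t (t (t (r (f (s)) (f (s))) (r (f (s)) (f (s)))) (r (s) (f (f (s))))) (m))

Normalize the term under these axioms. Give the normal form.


normal form = (t (t (r (f (s)) (f (s))) (r (f (s)) (f (s)))) (r (s) (f (f (s)))))

1. (t (t (t (r (f (s)) (f (s))) (r (f (s)) (f (s)))) (r (s) (f (f (s))))) (m))  →  (t (t (r (f (s)) (f (s))) (r (f (s)) (f (s)))) (r (s) (f (f (s)))))


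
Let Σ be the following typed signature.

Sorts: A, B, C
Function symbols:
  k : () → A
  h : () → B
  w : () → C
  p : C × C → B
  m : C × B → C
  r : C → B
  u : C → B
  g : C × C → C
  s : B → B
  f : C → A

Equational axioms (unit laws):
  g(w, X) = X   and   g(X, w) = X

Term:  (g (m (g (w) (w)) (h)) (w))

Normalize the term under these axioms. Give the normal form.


1. (g (m (g (w) (w)) (h)) (w))  →  (m (g (w) (w)) (h))
2. (m (g (w) (w)) (h))  →  (m (w) (h))

normal form = (m (w) (h))


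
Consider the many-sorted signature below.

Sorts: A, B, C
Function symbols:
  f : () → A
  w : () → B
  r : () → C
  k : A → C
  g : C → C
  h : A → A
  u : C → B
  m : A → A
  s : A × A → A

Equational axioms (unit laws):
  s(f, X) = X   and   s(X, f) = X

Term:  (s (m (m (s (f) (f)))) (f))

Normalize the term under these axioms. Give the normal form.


1. (s (m (m (s (f) (f)))) (f))  →  (m (m (s (f) (f))))
2. (m (m (s (f) (f))))  →  (m (m (f)))

normal form = (m (m (f)))


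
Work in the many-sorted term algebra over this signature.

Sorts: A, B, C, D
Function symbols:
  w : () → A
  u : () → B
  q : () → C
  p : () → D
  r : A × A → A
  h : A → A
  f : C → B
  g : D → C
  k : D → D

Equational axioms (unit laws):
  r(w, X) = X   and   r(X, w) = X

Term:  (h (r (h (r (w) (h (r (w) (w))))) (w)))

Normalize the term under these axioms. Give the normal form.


normal form = (h (h (h (w))))

1. (h (r (h (r (w) (h (r (w) (w))))) (w)))  →  (h (h (r (w) (h (r (w) (w))))))
2. (h (h (r (w) (h (r (w) (w))))))  →  (h (h (h (r (w) (w)))))
3. (h (h (h (r (w) (w)))))  →  (h (h (h (w))))


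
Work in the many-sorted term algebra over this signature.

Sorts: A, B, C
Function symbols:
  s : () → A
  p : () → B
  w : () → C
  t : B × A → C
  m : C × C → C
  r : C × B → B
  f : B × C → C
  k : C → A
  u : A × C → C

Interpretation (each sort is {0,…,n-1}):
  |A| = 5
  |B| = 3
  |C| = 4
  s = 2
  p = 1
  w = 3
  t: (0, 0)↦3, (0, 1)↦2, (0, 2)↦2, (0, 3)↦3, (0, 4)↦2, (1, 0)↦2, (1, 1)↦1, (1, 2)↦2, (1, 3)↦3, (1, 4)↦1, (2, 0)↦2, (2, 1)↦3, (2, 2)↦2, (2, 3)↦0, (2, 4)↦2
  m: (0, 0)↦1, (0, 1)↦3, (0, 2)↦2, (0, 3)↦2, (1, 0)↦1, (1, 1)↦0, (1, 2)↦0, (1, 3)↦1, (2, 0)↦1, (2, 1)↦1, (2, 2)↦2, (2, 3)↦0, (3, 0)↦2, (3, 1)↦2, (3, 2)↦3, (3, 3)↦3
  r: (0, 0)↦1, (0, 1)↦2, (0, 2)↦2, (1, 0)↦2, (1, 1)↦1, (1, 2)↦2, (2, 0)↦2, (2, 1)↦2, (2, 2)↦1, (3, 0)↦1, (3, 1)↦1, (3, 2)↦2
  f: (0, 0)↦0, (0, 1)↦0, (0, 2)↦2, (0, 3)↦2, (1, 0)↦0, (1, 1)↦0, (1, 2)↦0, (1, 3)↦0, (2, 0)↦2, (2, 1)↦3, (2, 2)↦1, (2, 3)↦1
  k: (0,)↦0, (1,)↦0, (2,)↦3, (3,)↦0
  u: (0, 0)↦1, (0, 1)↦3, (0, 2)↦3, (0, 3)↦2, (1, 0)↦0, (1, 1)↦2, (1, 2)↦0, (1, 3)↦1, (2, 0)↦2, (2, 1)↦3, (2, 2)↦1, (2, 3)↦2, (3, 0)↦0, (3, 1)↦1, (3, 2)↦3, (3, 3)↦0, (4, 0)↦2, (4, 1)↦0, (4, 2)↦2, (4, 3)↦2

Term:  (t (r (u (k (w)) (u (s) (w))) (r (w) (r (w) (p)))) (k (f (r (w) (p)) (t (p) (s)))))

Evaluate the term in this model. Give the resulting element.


  w = 3
  (k (w)) = k(3,) = 0
  s = 2
  w = 3
  (u (s) (w)) = u(2, 3) = 2
  (u (k (w)) (u (s) (w))) = u(0, 2) = 3
  w = 3
  w = 3
  p = 1
  (r (w) (p)) = r(3, 1) = 1
  (r (w) (r (w) (p))) = r(3, 1) = 1
  (r (u (k (w)) (u (s) (w))) (r (w) (r (w) (p)))) = r(3, 1) = 1
  w = 3
  p = 1
  (r (w) (p)) = r(3, 1) = 1
  p = 1
  s = 2
  (t (p) (s)) = t(1, 2) = 2
  (f (r (w) (p)) (t (p) (s))) = f(1, 2) = 0
  (k (f (r (w) (p)) (t (p) (s)))) = k(0,) = 0
  (t (r (u (k (w)) (u (s) (w))) (r (w) (r (w) (p)))) (k (f (r (w) (p)) (t (p) (s))))) = t(1, 0) = 2

value = 2


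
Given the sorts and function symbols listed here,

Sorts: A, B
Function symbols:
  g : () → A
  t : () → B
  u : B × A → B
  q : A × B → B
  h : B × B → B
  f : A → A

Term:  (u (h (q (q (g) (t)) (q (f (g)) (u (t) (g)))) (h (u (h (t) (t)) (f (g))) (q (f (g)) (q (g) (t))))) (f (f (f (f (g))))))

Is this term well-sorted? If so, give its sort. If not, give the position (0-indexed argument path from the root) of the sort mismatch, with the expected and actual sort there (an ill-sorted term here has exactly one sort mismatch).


        (g) : A
        (t) : B
      (q (g) (t)) : B
          (g) : A
        (f (g)) : A
          (t) : B
          (g) : A
        (u (t) (g)) : B
      (q (f (g)) (u (t) (g))) : B
    (q (q (g) (t)) (q (f (g)) (u (t) (g)))) : ✗ arg 0 at [0, 0, 0] has sort B, expected A
          (t) : B
          (t) : B
        (h (t) (t)) : B
          (g) : A
        (f (g)) : A
      (u (h (t) (t)) (f (g))) : B
          (g) : A
        (f (g)) : A
          (g) : A
          (t) : B
        (q (g) (t)) : B
      (q (f (g)) (q (g) (t))) : B
    (h (u (h (t) (t)) (f (g))) (q (f (g)) (q (g) (t)))) : B
          (g) : A
        (f (g)) : A
      (f (f (g))) : A
    (f (f (f (g)))) : A
  (f (f (f (f (g))))) : A

ill-sorted at position [0, 0, 0]: expected A, got B


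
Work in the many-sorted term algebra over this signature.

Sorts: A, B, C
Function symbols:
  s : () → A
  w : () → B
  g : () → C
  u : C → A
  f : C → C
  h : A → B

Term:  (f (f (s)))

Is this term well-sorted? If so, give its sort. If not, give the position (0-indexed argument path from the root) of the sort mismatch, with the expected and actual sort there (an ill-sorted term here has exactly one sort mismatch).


ill-sorted at position [0, 0]: expected C, got A

    (s) : A
  (f (s)) : ✗ arg 0 at [0, 0] has sort A, expected C


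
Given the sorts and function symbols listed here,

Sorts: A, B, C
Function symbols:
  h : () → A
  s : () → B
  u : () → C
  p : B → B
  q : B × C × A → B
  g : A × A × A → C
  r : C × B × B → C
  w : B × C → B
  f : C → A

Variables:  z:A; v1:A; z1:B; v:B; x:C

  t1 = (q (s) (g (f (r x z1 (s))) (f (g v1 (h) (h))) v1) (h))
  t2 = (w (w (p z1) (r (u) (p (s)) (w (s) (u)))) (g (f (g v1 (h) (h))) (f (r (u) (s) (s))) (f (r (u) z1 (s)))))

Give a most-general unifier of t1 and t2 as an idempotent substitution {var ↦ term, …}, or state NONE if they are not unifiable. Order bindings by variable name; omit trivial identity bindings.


head clash or occurs-check failure — not unifiable

NONE (not unifiable)


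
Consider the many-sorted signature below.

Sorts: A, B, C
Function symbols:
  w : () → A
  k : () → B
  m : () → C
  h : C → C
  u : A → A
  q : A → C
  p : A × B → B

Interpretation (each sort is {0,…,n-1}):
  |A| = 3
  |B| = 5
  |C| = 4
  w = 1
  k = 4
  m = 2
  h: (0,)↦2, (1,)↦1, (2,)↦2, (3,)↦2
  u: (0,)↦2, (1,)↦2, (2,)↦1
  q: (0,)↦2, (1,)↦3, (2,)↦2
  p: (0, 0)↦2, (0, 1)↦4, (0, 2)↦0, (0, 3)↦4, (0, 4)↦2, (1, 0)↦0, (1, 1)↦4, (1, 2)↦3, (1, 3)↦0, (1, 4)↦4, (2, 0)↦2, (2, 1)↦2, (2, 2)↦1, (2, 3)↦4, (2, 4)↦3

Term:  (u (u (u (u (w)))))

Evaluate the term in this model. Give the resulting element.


value = 1

  w = 1
  (u (w)) = u(1,) = 2
  (u (u (w))) = u(2,) = 1
  (u (u (u (w)))) = u(1,) = 2
  (u (u (u (u (w))))) = u(2,) = 1


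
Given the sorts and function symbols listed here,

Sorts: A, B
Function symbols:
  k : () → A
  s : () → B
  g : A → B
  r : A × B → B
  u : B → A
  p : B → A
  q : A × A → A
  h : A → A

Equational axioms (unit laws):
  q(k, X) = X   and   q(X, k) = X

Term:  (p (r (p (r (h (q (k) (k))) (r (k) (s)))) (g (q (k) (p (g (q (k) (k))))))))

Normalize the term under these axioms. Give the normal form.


normal form = (p (r (p (r (h (k)) (r (k) (s)))) (g (p (g (k))))))

1. (p (r (p (r (h (q (k) (k))) (r (k) (s)))) (g (q (k) (p (g (q (k) (k))))))))  →  (p (r (p (r (h (k)) (r (k) (s)))) (g (q (k) (p (g (q (k) (k))))))))
2. (p (r (p (r (h (k)) (r (k) (s)))) (g (q (k) (p (g (q (k) (k))))))))  →  (p (r (p (r (h (k)) (r (k) (s)))) (g (p (g (q (k) (k)))))))
3. (p (r (p (r (h (k)) (r (k) (s)))) (g (p (g (q (k) (k)))))))  →  (p (r (p (r (h (k)) (r (k) (s)))) (g (p (g (k))))))


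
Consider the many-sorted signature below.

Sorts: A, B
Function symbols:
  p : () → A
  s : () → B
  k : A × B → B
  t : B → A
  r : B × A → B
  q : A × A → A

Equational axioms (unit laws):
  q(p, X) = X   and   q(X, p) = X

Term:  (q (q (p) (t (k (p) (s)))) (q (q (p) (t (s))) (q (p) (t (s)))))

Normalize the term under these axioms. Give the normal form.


1. (q (q (p) (t (k (p) (s)))) (q (q (p) (t (s))) (q (p) (t (s)))))  →  (q (t (k (p) (s))) (q (q (p) (t (s))) (q (p) (t (s)))))
2. (q (t (k (p) (s))) (q (q (p) (t (s))) (q (p) (t (s)))))  →  (q (t (k (p) (s))) (q (t (s)) (q (p) (t (s)))))
3. (q (t (k (p) (s))) (q (t (s)) (q (p) (t (s)))))  →  (q (t (k (p) (s))) (q (t (s)) (t (s))))

normal form = (q (t (k (p) (s))) (q (t (s)) (t (s))))


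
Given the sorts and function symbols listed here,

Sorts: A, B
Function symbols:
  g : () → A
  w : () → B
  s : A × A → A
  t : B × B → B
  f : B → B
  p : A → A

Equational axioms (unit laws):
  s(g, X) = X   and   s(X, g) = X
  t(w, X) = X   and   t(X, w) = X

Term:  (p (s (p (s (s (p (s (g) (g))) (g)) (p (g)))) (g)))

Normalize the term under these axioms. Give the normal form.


normal form = (p (p (s (p (g)) (p (g)))))

1. (p (s (p (s (s (p (s (g) (g))) (g)) (p (g)))) (g)))  →  (p (p (s (s (p (s (g) (g))) (g)) (p (g)))))
2. (p (p (s (s (p (s (g) (g))) (g)) (p (g)))))  →  (p (p (s (p (s (g) (g))) (p (g)))))
3. (p (p (s (p (s (g) (g))) (p (g)))))  →  (p (p (s (p (g)) (p (g)))))


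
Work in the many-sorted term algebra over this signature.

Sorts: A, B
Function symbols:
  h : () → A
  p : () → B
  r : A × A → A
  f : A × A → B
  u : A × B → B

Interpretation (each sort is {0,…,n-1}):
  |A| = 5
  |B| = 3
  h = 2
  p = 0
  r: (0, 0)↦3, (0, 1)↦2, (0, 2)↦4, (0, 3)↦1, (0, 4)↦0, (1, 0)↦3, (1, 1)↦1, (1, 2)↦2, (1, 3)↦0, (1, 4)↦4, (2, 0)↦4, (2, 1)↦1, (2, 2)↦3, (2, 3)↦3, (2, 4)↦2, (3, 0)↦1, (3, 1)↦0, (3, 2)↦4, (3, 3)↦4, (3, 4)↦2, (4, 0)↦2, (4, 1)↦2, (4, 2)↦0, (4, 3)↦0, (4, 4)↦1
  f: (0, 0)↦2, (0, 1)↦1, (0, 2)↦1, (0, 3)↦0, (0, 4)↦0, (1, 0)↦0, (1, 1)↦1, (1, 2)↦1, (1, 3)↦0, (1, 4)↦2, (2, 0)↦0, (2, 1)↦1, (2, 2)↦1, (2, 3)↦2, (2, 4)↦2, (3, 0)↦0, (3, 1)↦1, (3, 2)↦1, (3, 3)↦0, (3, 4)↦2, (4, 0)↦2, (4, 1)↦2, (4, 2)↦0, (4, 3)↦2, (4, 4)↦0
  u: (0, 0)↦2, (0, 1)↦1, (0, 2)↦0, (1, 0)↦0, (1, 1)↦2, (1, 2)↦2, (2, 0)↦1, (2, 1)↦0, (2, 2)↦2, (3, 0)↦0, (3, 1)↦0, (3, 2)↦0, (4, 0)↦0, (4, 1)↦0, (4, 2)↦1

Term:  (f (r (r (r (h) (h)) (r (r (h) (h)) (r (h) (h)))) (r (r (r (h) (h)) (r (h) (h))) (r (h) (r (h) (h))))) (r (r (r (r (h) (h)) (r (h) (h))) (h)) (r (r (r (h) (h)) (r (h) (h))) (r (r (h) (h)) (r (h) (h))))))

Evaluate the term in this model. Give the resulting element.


  h = 2
  h = 2
  (r (h) (h)) = r(2, 2) = 3
  h = 2
  h = 2
  (r (h) (h)) = r(2, 2) = 3
  h = 2
  h = 2
  (r (h) (h)) = r(2, 2) = 3
  (r (r (h) (h)) (r (h) (h))) = r(3, 3) = 4
  (r (r (h) (h)) (r (r (h) (h)) (r (h) (h)))) = r(3, 4) = 2
  h = 2
  h = 2
  (r (h) (h)) = r(2, 2) = 3
  h = 2
  h = 2
  (r (h) (h)) = r(2, 2) = 3
  (r (r (h) (h)) (r (h) (h))) = r(3, 3) = 4
  h = 2
  h = 2
  h = 2
  (r (h) (h)) = r(2, 2) = 3
  (r (h) (r (h) (h))) = r(2, 3) = 3
  (r (r (r (h) (h)) (r (h) (h))) (r (h) (r (h) (h)))) = r(4, 3) = 0
  (r (r (r (h) (h)) (r (r (h) (h)) (r (h) (h)))) (r (r (r (h) (h)) (r (h) (h))) (r (h) (r (h) (h))))) = r(2, 0) = 4
  h = 2
  h = 2
  (r (h) (h)) = r(2, 2) = 3
  h = 2
  h = 2
  (r (h) (h)) = r(2, 2) = 3
  (r (r (h) (h)) (r (h) (h))) = r(3, 3) = 4
  h = 2
  (r (r (r (h) (h)) (r (h) (h))) (h)) = r(4, 2) = 0
  h = 2
  h = 2
  (r (h) (h)) = r(2, 2) = 3
  h = 2
  h = 2
  (r (h) (h)) = r(2, 2) = 3
  (r (r (h) (h)) (r (h) (h))) = r(3, 3) = 4
  h = 2
  h = 2
  (r (h) (h)) = r(2, 2) = 3
  h = 2
  h = 2
  (r (h) (h)) = r(2, 2) = 3
  (r (r (h) (h)) (r (h) (h))) = r(3, 3) = 4
  (r (r (r (h) (h)) (r (h) (h))) (r (r (h) (h)) (r (h) (h)))) = r(4, 4) = 1
  (r (r (r (r (h) (h)) (r (h) (h))) (h)) (r (r (r (h) (h)) (r (h) (h))) (r (r (h) (h)) (r (h) (h))))) = r(0, 1) = 2
  (f (r (r (r (h) (h)) (r (r (h) (h)) (r (h) (h)))) (r (r (r (h) (h)) (r (h) (h))) (r (h) (r (h) (h))))) (r (r (r (r (h) (h)) (r (h) (h))) (h)) (r (r (r (h) (h)) (r (h) (h))) (r (r (h) (h)) (r (h) (h)))))) = f(4, 2) = 0

value = 0


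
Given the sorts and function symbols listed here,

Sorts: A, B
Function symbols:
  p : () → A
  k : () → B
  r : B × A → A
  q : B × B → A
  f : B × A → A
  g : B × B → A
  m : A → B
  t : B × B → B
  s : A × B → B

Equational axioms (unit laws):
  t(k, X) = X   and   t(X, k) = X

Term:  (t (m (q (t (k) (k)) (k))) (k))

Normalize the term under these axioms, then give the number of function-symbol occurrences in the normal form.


size = 4

1. (t (m (q (t (k) (k)) (k))) (k))  →  (m (q (t (k) (k)) (k)))
2. (m (q (t (k) (k)) (k)))  →  (m (q (k) (k)))
normal form: (m (q (k) (k)))


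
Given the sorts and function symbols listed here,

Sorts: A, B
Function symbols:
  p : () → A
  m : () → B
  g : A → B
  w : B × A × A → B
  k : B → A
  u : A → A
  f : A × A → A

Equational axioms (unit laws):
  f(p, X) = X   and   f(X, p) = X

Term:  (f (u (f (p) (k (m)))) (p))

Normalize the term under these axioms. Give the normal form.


normal form = (u (k (m)))

1. (f (u (f (p) (k (m)))) (p))  →  (u (f (p) (k (m))))
2. (u (f (p) (k (m))))  →  (u (k (m)))


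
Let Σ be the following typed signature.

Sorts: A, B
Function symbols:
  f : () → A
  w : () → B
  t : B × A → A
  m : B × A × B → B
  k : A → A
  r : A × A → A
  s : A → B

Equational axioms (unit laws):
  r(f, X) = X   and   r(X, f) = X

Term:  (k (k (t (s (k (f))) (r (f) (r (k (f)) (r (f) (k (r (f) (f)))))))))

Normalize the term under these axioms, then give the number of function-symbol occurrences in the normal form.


1. (k (k (t (s (k (f))) (r (f) (r (k (f)) (r (f) (k (r (f) (f)))))))))  →  (k (k (t (s (k (f))) (r (k (f)) (r (f) (k (r (f) (f))))))))
2. (k (k (t (s (k (f))) (r (k (f)) (r (f) (k (r (f) (f))))))))  →  (k (k (t (s (k (f))) (r (k (f)) (k (r (f) (f)))))))
3. (k (k (t (s (k (f))) (r (k (f)) (k (r (f) (f)))))))  →  (k (k (t (s (k (f))) (r (k (f)) (k (f))))))
normal form: (k (k (t (s (k (f))) (r (k (f)) (k (f))))))

size = 11


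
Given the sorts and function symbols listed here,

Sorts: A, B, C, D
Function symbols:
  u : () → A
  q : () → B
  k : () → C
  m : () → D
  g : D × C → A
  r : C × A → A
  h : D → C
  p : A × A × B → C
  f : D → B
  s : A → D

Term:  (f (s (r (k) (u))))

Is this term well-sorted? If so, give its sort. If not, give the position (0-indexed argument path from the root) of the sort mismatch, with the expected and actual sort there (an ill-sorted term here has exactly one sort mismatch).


well-sorted; sort = B

      (k) : C
      (u) : A
    (r (k) (u)) : A
  (s (r (k) (u))) : D
(f (s (r (k) (u)))) : B


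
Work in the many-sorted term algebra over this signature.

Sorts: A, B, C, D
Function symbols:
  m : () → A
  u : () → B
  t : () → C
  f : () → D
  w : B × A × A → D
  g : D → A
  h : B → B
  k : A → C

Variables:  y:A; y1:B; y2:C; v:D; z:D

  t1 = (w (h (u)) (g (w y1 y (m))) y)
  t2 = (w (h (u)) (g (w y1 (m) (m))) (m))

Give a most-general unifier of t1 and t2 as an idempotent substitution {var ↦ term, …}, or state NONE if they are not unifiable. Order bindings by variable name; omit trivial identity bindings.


{y ↦ (m)}


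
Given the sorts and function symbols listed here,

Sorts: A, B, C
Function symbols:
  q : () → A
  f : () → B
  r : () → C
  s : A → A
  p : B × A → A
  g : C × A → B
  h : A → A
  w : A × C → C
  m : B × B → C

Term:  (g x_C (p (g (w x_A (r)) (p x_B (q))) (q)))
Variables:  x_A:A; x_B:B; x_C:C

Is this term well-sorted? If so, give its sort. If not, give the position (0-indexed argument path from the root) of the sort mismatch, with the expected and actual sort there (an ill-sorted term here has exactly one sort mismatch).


well-sorted; sort = B

  x_C : C
        x_A : A
        (r) : C
      (w x_A (r)) : C
        x_B : B
        (q) : A
      (p x_B (q)) : A
    (g (w x_A (r)) (p x_B (q))) : B
    (q) : A
  (p (g (w x_A (r)) (p x_B (q))) (q)) : A
(g x_C (p (g (w x_A (r)) (p x_B (q))) (q))) : B


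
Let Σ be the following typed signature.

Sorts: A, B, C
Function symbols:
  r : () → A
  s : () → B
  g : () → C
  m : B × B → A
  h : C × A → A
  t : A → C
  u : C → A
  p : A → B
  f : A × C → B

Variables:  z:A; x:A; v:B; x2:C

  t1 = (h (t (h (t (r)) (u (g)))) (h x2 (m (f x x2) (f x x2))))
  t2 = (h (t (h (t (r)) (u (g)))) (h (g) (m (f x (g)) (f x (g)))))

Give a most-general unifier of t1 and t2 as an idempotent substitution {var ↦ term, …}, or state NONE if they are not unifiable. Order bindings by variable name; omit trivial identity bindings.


{x2 ↦ (g)}


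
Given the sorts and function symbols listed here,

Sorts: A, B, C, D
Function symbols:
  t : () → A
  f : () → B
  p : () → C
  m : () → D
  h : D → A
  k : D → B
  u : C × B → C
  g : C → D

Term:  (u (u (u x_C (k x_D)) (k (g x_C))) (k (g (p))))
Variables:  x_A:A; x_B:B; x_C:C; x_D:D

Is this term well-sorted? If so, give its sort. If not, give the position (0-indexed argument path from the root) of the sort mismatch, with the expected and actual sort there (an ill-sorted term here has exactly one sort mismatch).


well-sorted; sort = C

      x_C : C
        x_D : D
      (k x_D) : B
    (u x_C (k x_D)) : C
        x_C : C
      (g x_C) : D
    (k (g x_C)) : B
  (u (u x_C (k x_D)) (k (g x_C))) : C
      (p) : C
    (g (p)) : D
  (k (g (p))) : B
(u (u (u x_C (k x_D)) (k (g x_C))) (k (g (p)))) : C


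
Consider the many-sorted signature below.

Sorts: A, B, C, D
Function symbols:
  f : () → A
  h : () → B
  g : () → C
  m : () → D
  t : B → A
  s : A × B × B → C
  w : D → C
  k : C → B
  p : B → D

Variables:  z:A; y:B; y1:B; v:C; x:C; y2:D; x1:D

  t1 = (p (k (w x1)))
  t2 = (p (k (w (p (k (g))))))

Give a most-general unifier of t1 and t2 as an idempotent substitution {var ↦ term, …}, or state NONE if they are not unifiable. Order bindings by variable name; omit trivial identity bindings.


{x1 ↦ (p (k (g)))}


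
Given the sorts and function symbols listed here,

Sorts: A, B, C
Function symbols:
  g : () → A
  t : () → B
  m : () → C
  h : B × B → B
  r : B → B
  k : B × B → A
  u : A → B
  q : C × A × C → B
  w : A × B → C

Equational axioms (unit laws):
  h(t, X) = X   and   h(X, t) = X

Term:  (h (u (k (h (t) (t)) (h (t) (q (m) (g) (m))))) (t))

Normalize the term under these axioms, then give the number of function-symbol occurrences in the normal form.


size = 7

1. (h (u (k (h (t) (t)) (h (t) (q (m) (g) (m))))) (t))  →  (u (k (h (t) (t)) (h (t) (q (m) (g) (m)))))
2. (u (k (h (t) (t)) (h (t) (q (m) (g) (m)))))  →  (u (k (t) (h (t) (q (m) (g) (m)))))
3. (u (k (t) (h (t) (q (m) (g) (m)))))  →  (u (k (t) (q (m) (g) (m))))
normal form: (u (k (t) (q (m) (g) (m))))


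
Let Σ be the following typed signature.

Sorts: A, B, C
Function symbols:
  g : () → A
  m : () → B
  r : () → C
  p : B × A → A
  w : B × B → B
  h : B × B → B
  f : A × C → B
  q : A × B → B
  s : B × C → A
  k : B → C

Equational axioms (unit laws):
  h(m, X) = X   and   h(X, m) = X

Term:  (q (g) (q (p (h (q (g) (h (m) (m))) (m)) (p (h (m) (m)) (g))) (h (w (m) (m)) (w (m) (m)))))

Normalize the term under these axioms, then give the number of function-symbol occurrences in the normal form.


1. (q (g) (q (p (h (q (g) (h (m) (m))) (m)) (p (h (m) (m)) (g))) (h (w (m) (m)) (w (m) (m)))))  →  (q (g) (q (p (q (g) (h (m) (m))) (p (h (m) (m)) (g))) (h (w (m) (m)) (w (m) (m)))))
2. (q (g) (q (p (q (g) (h (m) (m))) (p (h (m) (m)) (g))) (h (w (m) (m)) (w (m) (m)))))  →  (q (g) (q (p (q (g) (m)) (p (h (m) (m)) (g))) (h (w (m) (m)) (w (m) (m)))))
3. (q (g) (q (p (q (g) (m)) (p (h (m) (m)) (g))) (h (w (m) (m)) (w (m) (m)))))  →  (q (g) (q (p (q (g) (m)) (p (m) (g))) (h (w (m) (m)) (w (m) (m)))))
normal form: (q (g) (q (p (q (g) (m)) (p (m) (g))) (h (w (m) (m)) (w (m) (m)))))

size = 17


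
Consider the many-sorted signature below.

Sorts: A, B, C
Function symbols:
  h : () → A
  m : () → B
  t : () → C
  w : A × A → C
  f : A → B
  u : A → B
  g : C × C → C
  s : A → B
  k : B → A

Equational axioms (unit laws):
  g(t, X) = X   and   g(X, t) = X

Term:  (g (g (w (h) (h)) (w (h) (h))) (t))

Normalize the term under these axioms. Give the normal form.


normal form = (g (w (h) (h)) (w (h) (h)))

1. (g (g (w (h) (h)) (w (h) (h))) (t))  →  (g (w (h) (h)) (w (h) (h)))


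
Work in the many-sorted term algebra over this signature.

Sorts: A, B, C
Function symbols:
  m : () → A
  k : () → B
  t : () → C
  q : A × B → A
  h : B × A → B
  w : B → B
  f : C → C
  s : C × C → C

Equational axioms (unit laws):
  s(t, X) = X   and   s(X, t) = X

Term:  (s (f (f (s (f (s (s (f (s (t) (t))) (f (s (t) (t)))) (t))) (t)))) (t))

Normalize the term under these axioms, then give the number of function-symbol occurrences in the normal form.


size = 8

1. (s (f (f (s (f (s (s (f (s (t) (t))) (f (s (t) (t)))) (t))) (t)))) (t))  →  (f (f (s (f (s (s (f (s (t) (t))) (f (s (t) (t)))) (t))) (t))))
2. (f (f (s (f (s (s (f (s (t) (t))) (f (s (t) (t)))) (t))) (t))))  →  (f (f (f (s (s (f (s (t) (t))) (f (s (t) (t)))) (t)))))
3. (f (f (f (s (s (f (s (t) (t))) (f (s (t) (t)))) (t)))))  →  (f (f (f (s (f (s (t) (t))) (f (s (t) (t)))))))
4. (f (f (f (s (f (s (t) (t))) (f (s (t) (t)))))))  →  (f (f (f (s (f (t)) (f (s (t) (t)))))))
5. (f (f (f (s (f (t)) (f (s (t) (t)))))))  →  (f (f (f (s (f (t)) (f (t))))))
normal form: (f (f (f (s (f (t)) (f (t))))))


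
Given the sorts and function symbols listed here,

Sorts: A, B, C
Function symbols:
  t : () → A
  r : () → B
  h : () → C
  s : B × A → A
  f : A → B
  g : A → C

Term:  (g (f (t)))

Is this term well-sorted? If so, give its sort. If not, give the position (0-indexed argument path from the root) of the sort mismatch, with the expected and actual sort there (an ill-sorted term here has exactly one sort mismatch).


ill-sorted at position [0]: expected A, got B

    (t) : A
  (f (t)) : B
(g (f (t))) : ✗ arg 0 at [0] has sort B, expected A


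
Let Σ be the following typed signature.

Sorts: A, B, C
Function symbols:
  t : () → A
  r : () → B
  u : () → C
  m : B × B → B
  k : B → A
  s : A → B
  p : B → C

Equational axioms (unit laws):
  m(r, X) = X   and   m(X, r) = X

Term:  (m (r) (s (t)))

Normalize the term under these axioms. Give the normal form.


normal form = (s (t))

1. (m (r) (s (t)))  →  (s (t))


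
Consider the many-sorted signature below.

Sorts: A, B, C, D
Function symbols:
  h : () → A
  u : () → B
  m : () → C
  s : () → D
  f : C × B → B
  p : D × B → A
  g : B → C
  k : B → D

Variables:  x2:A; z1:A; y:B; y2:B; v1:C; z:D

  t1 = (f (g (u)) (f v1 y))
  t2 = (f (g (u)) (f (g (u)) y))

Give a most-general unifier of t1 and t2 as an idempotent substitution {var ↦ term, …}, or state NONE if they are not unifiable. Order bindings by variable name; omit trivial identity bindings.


{v1 ↦ (g (u))}


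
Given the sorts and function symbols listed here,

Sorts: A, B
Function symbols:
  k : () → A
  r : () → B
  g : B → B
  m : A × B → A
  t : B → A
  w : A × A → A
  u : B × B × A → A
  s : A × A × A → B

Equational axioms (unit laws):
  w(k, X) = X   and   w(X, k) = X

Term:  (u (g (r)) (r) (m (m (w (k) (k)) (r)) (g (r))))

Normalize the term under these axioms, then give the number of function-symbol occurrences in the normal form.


1. (u (g (r)) (r) (m (m (w (k) (k)) (r)) (g (r))))  →  (u (g (r)) (r) (m (m (k) (r)) (g (r))))
normal form: (u (g (r)) (r) (m (m (k) (r)) (g (r))))

size = 10


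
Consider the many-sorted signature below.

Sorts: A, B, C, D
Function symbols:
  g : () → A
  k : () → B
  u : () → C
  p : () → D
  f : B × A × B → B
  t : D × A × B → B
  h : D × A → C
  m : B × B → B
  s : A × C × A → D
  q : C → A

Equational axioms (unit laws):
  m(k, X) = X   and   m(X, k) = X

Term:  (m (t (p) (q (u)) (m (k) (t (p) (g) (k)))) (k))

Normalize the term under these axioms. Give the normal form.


normal form = (t (p) (q (u)) (t (p) (g) (k)))

1. (m (t (p) (q (u)) (m (k) (t (p) (g) (k)))) (k))  →  (t (p) (q (u)) (m (k) (t (p) (g) (k))))
2. (t (p) (q (u)) (m (k) (t (p) (g) (k))))  →  (t (p) (q (u)) (t (p) (g) (k)))


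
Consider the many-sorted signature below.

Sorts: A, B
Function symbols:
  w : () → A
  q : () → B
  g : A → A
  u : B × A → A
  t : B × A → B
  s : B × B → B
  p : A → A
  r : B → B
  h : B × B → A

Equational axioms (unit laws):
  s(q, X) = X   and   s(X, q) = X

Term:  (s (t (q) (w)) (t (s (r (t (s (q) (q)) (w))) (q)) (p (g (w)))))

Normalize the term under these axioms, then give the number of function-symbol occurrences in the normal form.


1. (s (t (q) (w)) (t (s (r (t (s (q) (q)) (w))) (q)) (p (g (w)))))  →  (s (t (q) (w)) (t (r (t (s (q) (q)) (w))) (p (g (w)))))
2. (s (t (q) (w)) (t (r (t (s (q) (q)) (w))) (p (g (w)))))  →  (s (t (q) (w)) (t (r (t (q) (w))) (p (g (w)))))
normal form: (s (t (q) (w)) (t (r (t (q) (w))) (p (g (w)))))

size = 12


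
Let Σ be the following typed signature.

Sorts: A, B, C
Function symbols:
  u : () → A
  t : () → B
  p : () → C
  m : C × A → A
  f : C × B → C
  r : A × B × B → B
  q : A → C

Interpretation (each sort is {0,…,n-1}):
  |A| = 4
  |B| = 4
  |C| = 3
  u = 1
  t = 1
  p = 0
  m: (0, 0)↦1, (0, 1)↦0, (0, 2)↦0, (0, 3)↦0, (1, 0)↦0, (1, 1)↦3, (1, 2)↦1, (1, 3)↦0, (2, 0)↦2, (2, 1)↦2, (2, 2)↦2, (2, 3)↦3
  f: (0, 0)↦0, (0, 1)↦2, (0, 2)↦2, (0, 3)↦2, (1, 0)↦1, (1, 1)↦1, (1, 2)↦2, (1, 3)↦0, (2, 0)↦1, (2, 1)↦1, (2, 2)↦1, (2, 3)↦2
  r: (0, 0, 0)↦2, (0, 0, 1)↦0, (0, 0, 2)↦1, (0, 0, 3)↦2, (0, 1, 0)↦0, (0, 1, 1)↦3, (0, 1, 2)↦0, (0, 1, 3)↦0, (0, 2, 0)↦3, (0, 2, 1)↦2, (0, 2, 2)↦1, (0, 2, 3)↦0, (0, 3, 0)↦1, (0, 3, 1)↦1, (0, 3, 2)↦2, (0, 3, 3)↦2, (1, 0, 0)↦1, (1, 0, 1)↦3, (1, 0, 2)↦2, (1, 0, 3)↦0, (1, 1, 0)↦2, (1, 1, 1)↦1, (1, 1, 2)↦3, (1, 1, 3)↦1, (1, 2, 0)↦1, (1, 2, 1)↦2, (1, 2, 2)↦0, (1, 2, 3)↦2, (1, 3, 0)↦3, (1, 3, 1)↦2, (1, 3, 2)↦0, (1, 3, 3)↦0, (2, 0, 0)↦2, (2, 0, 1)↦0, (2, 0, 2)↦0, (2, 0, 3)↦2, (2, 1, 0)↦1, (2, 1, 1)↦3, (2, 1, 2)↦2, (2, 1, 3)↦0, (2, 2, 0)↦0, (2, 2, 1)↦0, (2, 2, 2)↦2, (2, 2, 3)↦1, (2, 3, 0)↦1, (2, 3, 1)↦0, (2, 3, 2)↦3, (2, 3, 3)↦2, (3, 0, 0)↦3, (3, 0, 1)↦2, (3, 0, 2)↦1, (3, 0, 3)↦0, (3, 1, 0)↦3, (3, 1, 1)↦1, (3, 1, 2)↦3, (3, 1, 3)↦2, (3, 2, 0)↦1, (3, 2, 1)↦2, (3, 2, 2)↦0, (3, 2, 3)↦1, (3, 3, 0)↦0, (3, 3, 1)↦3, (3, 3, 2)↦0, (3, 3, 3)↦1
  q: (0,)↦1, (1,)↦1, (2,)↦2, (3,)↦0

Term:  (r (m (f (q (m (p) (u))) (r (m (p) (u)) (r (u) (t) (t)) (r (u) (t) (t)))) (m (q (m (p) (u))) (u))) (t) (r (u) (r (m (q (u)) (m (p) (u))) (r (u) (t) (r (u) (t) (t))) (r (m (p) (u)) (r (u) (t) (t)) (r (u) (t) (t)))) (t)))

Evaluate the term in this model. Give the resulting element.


  p = 0
  u = 1
  (m (p) (u)) = m(0, 1) = 0
  (q (m (p) (u))) = q(0,) = 1
  p = 0
  u = 1
  (m (p) (u)) = m(0, 1) = 0
  u = 1
  t = 1
  t = 1
  (r (u) (t) (t)) = r(1, 1, 1) = 1
  u = 1
  t = 1
  t = 1
  (r (u) (t) (t)) = r(1, 1, 1) = 1
  (r (m (p) (u)) (r (u) (t) (t)) (r (u) (t) (t))) = r(0, 1, 1) = 3
  (f (q (m (p) (u))) (r (m (p) (u)) (r (u) (t) (t)) (r (u) (t) (t)))) = f(1, 3) = 0
  p = 0
  u = 1
  (m (p) (u)) = m(0, 1) = 0
  (q (m (p) (u))) = q(0,) = 1
  u = 1
  (m (q (m (p) (u))) (u)) = m(1, 1) = 3
  (m (f (q (m (p) (u))) (r (m (p) (u)) (r (u) (t) (t)) (r (u) (t) (t)))) (m (q (m (p) (u))) (u))) = m(0, 3) = 0
  t = 1
  u = 1
  u = 1
  (q (u)) = q(1,) = 1
  p = 0
  u = 1
  (m (p) (u)) = m(0, 1) = 0
  (m (q (u)) (m (p) (u))) = m(1, 0) = 0
  u = 1
  t = 1
  u = 1
  t = 1
  t = 1
  (r (u) (t) (t)) = r(1, 1, 1) = 1
  (r (u) (t) (r (u) (t) (t))) = r(1, 1, 1) = 1
  p = 0
  u = 1
  (m (p) (u)) = m(0, 1) = 0
  u = 1
  t = 1
  t = 1
  (r (u) (t) (t)) = r(1, 1, 1) = 1
  u = 1
  t = 1
  t = 1
  (r (u) (t) (t)) = r(1, 1, 1) = 1
  (r (m (p) (u)) (r (u) (t) (t)) (r (u) (t) (t))) = r(0, 1, 1) = 3
  (r (m (q (u)) (m (p) (u))) (r (u) (t) (r (u) (t) (t))) (r (m (p) (u)) (r (u) (t) (t)) (r (u) (t) (t)))) = r(0, 1, 3) = 0
  t = 1
  (r (u) (r (m (q (u)) (m (p) (u))) (r (u) (t) (r (u) (t) (t))) (r (m (p) (u)) (r (u) (t) (t)) (r (u) (t) (t)))) (t)) = r(1, 0, 1) = 3
  (r (m (f (q (m (p) (u))) (r (m (p) (u)) (r (u) (t) (t)) (r (u) (t) (t)))) (m (q (m (p) (u))) (u))) (t) (r (u) (r (m (q (u)) (m (p) (u))) (r (u) (t) (r (u) (t) (t))) (r (m (p) (u)) (r (u) (t) (t)) (r (u) (t) (t)))) (t))) = r(0, 1, 3) = 0

value = 0


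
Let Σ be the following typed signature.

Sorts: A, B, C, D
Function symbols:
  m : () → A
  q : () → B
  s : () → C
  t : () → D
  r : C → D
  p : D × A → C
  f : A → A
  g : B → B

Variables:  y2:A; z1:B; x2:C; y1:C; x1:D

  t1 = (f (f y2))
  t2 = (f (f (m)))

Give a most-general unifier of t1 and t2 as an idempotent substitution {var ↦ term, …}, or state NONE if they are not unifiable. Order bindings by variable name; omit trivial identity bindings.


{y2 ↦ (m)}


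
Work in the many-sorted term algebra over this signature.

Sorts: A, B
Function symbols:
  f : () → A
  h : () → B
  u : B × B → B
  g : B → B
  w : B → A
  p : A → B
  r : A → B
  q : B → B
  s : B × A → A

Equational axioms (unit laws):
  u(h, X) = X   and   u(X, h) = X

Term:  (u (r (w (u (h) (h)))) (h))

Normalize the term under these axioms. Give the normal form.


1. (u (r (w (u (h) (h)))) (h))  →  (r (w (u (h) (h))))
2. (r (w (u (h) (h))))  →  (r (w (h)))

normal form = (r (w (h)))


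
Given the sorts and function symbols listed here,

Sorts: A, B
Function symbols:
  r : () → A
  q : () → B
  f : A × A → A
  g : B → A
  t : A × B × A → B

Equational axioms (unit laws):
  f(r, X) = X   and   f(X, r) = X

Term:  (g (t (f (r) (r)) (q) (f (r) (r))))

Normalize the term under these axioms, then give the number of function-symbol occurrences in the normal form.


size = 5

1. (g (t (f (r) (r)) (q) (f (r) (r))))  →  (g (t (r) (q) (f (r) (r))))
2. (g (t (r) (q) (f (r) (r))))  →  (g (t (r) (q) (r)))
normal form: (g (t (r) (q) (r)))


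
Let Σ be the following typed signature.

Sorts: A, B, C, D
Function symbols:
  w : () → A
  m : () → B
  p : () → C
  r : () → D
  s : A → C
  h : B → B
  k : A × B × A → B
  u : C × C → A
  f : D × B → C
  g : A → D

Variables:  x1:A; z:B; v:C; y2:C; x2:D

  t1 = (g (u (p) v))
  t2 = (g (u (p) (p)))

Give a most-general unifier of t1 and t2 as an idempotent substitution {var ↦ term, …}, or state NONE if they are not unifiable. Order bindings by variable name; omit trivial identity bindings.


{v ↦ (p)}


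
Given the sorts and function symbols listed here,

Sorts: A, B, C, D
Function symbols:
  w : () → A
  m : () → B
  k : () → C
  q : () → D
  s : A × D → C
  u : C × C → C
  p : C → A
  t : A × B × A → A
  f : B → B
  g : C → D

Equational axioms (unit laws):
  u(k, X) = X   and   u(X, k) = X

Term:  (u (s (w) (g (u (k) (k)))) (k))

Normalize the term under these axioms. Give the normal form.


1. (u (s (w) (g (u (k) (k)))) (k))  →  (s (w) (g (u (k) (k))))
2. (s (w) (g (u (k) (k))))  →  (s (w) (g (k)))

normal form = (s (w) (g (k)))


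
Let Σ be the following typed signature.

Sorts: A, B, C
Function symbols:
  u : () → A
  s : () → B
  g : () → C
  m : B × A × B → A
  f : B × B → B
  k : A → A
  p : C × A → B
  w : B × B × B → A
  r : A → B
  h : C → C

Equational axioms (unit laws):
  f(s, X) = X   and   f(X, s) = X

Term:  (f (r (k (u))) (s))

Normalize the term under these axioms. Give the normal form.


normal form = (r (k (u)))

1. (f (r (k (u))) (s))  →  (r (k (u)))


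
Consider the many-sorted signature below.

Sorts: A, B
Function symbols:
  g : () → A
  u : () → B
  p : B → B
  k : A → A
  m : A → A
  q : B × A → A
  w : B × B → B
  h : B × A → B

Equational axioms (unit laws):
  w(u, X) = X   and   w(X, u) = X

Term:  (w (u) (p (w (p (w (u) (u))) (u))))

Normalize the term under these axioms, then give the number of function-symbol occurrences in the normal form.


1. (w (u) (p (w (p (w (u) (u))) (u))))  →  (p (w (p (w (u) (u))) (u)))
2. (p (w (p (w (u) (u))) (u)))  →  (p (p (w (u) (u))))
3. (p (p (w (u) (u))))  →  (p (p (u)))
normal form: (p (p (u)))

size = 3


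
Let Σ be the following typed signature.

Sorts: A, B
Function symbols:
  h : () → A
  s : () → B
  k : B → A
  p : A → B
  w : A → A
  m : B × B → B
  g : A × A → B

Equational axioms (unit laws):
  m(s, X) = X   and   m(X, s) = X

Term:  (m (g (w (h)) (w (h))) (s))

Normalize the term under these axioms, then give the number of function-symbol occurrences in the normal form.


1. (m (g (w (h)) (w (h))) (s))  →  (g (w (h)) (w (h)))
normal form: (g (w (h)) (w (h)))

size = 5


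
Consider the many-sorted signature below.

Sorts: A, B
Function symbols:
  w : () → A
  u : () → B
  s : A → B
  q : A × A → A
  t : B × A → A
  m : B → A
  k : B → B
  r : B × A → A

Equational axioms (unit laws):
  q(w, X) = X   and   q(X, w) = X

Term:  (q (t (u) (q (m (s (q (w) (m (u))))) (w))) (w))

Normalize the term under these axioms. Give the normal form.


normal form = (t (u) (m (s (m (u)))))

1. (q (t (u) (q (m (s (q (w) (m (u))))) (w))) (w))  →  (t (u) (q (m (s (q (w) (m (u))))) (w)))
2. (t (u) (q (m (s (q (w) (m (u))))) (w)))  →  (t (u) (m (s (q (w) (m (u))))))
3. (t (u) (m (s (q (w) (m (u))))))  →  (t (u) (m (s (m (u)))))
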